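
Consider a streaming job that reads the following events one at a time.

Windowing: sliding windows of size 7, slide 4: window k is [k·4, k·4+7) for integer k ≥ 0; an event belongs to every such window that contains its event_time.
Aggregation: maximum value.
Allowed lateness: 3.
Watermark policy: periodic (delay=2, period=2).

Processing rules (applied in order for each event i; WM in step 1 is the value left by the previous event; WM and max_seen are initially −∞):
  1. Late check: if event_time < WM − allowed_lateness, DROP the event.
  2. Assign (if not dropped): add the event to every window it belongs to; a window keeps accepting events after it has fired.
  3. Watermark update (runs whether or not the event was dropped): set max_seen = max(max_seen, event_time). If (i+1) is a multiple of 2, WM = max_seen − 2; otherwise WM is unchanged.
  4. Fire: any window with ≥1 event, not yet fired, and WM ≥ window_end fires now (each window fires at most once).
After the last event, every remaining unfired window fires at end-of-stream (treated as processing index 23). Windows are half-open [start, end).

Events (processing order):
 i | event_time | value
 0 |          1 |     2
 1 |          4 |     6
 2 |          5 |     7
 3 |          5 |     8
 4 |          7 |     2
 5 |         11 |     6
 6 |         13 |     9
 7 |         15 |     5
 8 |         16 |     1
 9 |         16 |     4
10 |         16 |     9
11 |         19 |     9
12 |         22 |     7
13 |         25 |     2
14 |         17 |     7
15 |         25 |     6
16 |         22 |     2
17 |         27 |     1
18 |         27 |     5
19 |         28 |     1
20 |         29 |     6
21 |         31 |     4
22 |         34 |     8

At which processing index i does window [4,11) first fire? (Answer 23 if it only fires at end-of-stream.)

i=0 t=1 v=2: → [0,7); WM=−∞
i=1 t=4 v=6: → [4,11),[0,7); WM=2
i=2 t=5 v=7: → [4,11),[0,7); WM=2
i=3 t=5 v=8: → [4,11),[0,7); WM=3
i=4 t=7 v=2: → [4,11); WM=3
i=5 t=11 v=6: → [8,15); WM=9; [0,7) fires=8
i=6 t=13 v=9: → [12,19),[8,15); WM=9
i=7 t=15 v=5: → [12,19); WM=13; [4,11) fires=8
i=8 t=16 v=1: → [16,23),[12,19); WM=13
i=9 t=16 v=4: → [16,23),[12,19); WM=14
i=10 t=16 v=9: → [16,23),[12,19); WM=14
i=11 t=19 v=9: → [16,23); WM=17; [8,15) fires=9
i=12 t=22 v=7: → [20,27),[16,23); WM=17
i=13 t=25 v=2: → [24,31),[20,27); WM=23; [12,19) fires=9 [16,23) fires=9
i=14 t=17 v=7: DROP (t<23-3); WM=23
i=15 t=25 v=6: → [24,31),[20,27); WM=23
i=16 t=22 v=2: → [20,27),[16,23); WM=23
i=17 t=27 v=1: → [24,31); WM=25
i=18 t=27 v=5: → [24,31); WM=25
i=19 t=28 v=1: → [28,35),[24,31); WM=26
i=20 t=29 v=6: → [28,35),[24,31); WM=26
i=21 t=31 v=4: → [28,35); WM=29; [20,27) fires=7
i=22 t=34 v=8: → [32,39),[28,35); WM=29

7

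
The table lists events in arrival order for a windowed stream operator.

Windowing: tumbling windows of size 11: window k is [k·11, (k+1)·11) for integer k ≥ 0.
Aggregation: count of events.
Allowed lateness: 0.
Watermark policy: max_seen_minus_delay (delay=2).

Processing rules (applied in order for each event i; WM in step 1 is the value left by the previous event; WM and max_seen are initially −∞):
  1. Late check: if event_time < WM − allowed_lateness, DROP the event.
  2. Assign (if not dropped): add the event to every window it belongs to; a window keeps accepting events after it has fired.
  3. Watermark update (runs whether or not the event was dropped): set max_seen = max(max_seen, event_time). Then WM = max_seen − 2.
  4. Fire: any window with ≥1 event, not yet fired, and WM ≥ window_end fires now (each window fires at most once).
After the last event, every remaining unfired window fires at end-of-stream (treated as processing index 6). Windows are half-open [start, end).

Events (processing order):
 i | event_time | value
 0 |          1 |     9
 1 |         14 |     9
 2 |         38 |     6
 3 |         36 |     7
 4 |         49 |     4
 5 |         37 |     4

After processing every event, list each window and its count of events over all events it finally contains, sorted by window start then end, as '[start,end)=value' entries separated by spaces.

[0,11)=1 [11,22)=1 [33,44)=2 [44,55)=1

i=0 t=1 v=9: → [0,11); WM=-1
i=1 t=14 v=9: → [11,22); WM=12; [0,11) fires=1
i=2 t=38 v=6: → [33,44); WM=36; [11,22) fires=1
i=3 t=36 v=7: → [33,44); WM=36
i=4 t=49 v=4: → [44,55); WM=47; [33,44) fires=2
i=5 t=37 v=4: DROP (t<47-0); WM=47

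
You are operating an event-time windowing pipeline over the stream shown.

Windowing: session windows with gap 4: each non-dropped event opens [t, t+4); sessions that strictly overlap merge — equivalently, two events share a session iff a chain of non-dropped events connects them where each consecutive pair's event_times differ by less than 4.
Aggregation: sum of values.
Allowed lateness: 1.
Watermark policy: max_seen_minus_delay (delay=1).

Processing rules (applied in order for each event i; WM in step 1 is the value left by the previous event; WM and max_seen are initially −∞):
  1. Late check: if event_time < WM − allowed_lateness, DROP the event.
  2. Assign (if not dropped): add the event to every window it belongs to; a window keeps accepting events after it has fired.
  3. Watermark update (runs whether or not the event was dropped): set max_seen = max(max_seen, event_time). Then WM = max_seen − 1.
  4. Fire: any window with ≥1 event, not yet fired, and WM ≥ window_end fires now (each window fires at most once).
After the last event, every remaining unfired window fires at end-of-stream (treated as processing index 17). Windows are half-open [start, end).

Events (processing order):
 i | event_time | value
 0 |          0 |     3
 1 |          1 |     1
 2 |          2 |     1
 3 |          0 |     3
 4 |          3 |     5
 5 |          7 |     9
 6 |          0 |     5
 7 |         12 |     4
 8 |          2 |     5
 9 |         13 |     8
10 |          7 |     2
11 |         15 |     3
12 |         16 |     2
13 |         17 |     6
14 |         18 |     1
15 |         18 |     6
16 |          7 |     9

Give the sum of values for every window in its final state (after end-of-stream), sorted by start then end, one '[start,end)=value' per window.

i=0 t=0 v=3: → [0,4); WM=-1
i=1 t=1 v=1: → [0,5); WM=0
i=2 t=2 v=1: → [0,6); WM=1
i=3 t=0 v=3: → [0,6); WM=1
i=4 t=3 v=5: → [0,7); WM=2
i=5 t=7 v=9: → [7,11); WM=6
i=6 t=0 v=5: DROP (t<6-1); WM=6
i=7 t=12 v=4: → [12,16); WM=11
i=8 t=2 v=5: DROP (t<11-1); WM=11
i=9 t=13 v=8: → [12,17); WM=12
i=10 t=7 v=2: DROP (t<12-1); WM=12
i=11 t=15 v=3: → [12,19); WM=14
i=12 t=16 v=2: → [12,20); WM=15
i=13 t=17 v=6: → [12,21); WM=16
i=14 t=18 v=1: → [12,22); WM=17
i=15 t=18 v=6: → [12,22); WM=17
i=16 t=7 v=9: DROP (t<17-1); WM=17

[0,7)=13 [7,11)=9 [12,22)=30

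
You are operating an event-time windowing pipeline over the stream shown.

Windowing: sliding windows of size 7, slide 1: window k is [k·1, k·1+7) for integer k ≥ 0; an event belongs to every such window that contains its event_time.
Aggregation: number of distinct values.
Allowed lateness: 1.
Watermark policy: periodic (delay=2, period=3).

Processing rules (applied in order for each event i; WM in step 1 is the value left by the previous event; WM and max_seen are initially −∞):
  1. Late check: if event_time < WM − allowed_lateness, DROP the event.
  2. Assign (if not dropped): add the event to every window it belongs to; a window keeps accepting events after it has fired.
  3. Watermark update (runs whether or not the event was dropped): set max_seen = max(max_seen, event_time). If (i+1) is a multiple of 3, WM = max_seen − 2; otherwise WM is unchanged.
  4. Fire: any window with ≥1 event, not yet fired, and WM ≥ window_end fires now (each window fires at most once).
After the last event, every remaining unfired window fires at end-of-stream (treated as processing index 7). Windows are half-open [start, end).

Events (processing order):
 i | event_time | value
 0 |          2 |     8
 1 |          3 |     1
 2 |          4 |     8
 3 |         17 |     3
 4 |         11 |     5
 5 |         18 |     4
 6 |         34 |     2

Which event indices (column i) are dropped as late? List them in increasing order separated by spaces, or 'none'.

i=0 t=2 v=8: → [2,9),[1,8),[0,7); WM=−∞
i=1 t=3 v=1: → [3,10),[2,9),[1,8),[0,7); WM=−∞
i=2 t=4 v=8: → [4,11),[3,10),[2,9),[1,8),[0,7); WM=2
i=3 t=17 v=3: → [17,24),[16,23),[15,22),[14,21),[13,20),[12,19),[11,18); WM=2
i=4 t=11 v=5: → [11,18),[10,17),[9,16),[8,15),[7,14),[6,13),[5,12); WM=2
i=5 t=18 v=4: → [18,25),[17,24),[16,23),[15,22),[14,21),[13,20),[12,19); WM=16; [0,7) fires=2 [1,8) fires=2 [2,9) fires=2 [3,10) fires=2 [4,11) fires=1 [5,12) fires=1 [6,13) fires=1 [7,14) fires=1 [8,15) fires=1 [9,16) fires=1
i=6 t=34 v=2: → [34,41),[33,40),[32,39),[31,38),[30,37),[29,36),[28,35); WM=16

none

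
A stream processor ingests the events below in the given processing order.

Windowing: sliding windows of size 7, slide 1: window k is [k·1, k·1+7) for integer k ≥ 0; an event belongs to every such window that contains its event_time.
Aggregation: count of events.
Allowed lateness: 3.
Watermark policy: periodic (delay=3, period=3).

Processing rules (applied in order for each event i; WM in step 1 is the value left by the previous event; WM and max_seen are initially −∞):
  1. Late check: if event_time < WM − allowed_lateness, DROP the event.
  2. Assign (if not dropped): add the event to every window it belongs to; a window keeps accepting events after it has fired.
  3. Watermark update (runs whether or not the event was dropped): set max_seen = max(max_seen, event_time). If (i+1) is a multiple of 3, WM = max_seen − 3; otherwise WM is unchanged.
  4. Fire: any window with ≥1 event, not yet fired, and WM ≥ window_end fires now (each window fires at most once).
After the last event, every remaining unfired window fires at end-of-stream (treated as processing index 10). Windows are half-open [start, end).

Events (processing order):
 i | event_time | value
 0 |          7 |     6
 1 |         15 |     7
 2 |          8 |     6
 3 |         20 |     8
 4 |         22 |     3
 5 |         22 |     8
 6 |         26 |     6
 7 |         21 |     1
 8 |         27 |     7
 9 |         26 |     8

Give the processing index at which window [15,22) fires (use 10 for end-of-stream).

i=0 t=7 v=6: → [7,14),[6,13),[5,12),[4,11),[3,10),[2,9),[1,8); WM=−∞
i=1 t=15 v=7: → [15,22),[14,21),[13,20),[12,19),[11,18),[10,17),[9,16); WM=−∞
i=2 t=8 v=6: → [8,15),[7,14),[6,13),[5,12),[4,11),[3,10),[2,9); WM=12; [1,8) fires=1 [2,9) fires=2 [3,10) fires=2 [4,11) fires=2 [5,12) fires=2
i=3 t=20 v=8: → [20,27),[19,26),[18,25),[17,24),[16,23),[15,22),[14,21); WM=12
i=4 t=22 v=3: → [22,29),[21,28),[20,27),[19,26),[18,25),[17,24),[16,23); WM=12
i=5 t=22 v=8: → [22,29),[21,28),[20,27),[19,26),[18,25),[17,24),[16,23); WM=19; [6,13) fires=2 [7,14) fires=2 [8,15) fires=1 [9,16) fires=1 [10,17) fires=1 [11,18) fires=1 [12,19) fires=1
i=6 t=26 v=6: → [26,33),[25,32),[24,31),[23,30),[22,29),[21,28),[20,27); WM=19
i=7 t=21 v=1: → [21,28),[20,27),[19,26),[18,25),[17,24),[16,23),[15,22); WM=19
i=8 t=27 v=7: → [27,34),[26,33),[25,32),[24,31),[23,30),[22,29),[21,28); WM=24; [13,20) fires=1 [14,21) fires=2 [15,22) fires=3 [16,23) fires=4 [17,24) fires=4
i=9 t=26 v=8: → [26,33),[25,32),[24,31),[23,30),[22,29),[21,28),[20,27); WM=24

8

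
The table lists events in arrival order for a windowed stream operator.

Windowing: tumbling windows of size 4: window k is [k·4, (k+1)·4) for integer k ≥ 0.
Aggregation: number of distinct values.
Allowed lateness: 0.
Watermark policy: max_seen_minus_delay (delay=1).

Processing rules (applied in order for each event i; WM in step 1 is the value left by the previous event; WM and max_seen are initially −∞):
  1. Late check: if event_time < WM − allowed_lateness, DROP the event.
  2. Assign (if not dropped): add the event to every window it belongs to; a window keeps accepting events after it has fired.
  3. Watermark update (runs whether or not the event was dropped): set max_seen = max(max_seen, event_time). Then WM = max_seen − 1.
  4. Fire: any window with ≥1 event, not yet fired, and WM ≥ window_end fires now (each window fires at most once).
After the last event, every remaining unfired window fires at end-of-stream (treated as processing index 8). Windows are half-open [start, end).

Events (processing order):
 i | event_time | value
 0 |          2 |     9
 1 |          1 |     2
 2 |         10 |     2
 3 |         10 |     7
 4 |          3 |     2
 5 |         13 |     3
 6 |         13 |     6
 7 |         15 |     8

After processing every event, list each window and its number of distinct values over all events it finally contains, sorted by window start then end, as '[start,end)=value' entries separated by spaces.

[0,4)=2 [8,12)=2 [12,16)=3

i=0 t=2 v=9: → [0,4); WM=1
i=1 t=1 v=2: → [0,4); WM=1
i=2 t=10 v=2: → [8,12); WM=9; [0,4) fires=2
i=3 t=10 v=7: → [8,12); WM=9
i=4 t=3 v=2: DROP (t<9-0); WM=9
i=5 t=13 v=3: → [12,16); WM=12; [8,12) fires=2
i=6 t=13 v=6: → [12,16); WM=12
i=7 t=15 v=8: → [12,16); WM=14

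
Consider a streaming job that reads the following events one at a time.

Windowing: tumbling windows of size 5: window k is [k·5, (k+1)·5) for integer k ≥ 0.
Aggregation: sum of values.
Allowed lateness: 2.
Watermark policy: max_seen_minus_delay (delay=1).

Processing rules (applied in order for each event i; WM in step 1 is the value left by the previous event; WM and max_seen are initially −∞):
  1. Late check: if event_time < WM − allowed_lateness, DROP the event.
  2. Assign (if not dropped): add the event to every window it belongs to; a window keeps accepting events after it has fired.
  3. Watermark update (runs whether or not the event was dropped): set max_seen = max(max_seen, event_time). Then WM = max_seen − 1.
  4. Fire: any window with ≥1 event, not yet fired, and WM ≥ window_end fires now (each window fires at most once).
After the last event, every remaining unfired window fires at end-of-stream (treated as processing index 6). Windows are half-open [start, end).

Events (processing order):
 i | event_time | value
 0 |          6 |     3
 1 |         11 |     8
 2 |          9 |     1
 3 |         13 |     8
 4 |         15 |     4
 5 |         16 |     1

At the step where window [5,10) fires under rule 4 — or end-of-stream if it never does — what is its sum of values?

i=0 t=6 v=3: → [5,10); WM=5
i=1 t=11 v=8: → [10,15); WM=10; [5,10) fires=3
i=2 t=9 v=1: → [5,10); WM=10
i=3 t=13 v=8: → [10,15); WM=12
i=4 t=15 v=4: → [15,20); WM=14
i=5 t=16 v=1: → [15,20); WM=15; [10,15) fires=16

3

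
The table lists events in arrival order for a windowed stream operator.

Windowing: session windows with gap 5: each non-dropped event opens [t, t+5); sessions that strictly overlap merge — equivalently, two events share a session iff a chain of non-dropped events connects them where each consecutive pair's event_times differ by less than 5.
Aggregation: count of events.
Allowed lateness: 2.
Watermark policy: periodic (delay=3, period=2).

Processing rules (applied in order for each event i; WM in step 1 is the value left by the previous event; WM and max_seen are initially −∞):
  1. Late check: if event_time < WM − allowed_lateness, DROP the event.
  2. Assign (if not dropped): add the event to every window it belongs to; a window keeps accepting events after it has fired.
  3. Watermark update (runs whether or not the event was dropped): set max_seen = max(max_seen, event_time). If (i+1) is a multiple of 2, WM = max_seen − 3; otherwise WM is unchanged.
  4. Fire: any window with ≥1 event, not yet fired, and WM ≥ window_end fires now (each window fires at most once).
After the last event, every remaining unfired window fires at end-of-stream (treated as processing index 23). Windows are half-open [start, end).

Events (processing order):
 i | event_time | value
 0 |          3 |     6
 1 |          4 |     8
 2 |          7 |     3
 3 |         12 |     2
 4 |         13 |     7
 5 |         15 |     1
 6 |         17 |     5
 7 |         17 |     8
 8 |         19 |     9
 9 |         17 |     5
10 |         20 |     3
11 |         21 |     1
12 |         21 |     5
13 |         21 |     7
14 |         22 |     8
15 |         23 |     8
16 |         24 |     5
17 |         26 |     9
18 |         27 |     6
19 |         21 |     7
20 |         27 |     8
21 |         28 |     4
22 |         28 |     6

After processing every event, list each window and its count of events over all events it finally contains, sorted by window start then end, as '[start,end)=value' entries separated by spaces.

i=0 t=3 v=6: → [3,8); WM=−∞
i=1 t=4 v=8: → [3,9); WM=1
i=2 t=7 v=3: → [3,12); WM=1
i=3 t=12 v=2: → [12,17); WM=9
i=4 t=13 v=7: → [12,18); WM=9
i=5 t=15 v=1: → [12,20); WM=12
i=6 t=17 v=5: → [12,22); WM=12
i=7 t=17 v=8: → [12,22); WM=14
i=8 t=19 v=9: → [12,24); WM=14
i=9 t=17 v=5: → [12,24); WM=16
i=10 t=20 v=3: → [12,25); WM=16
i=11 t=21 v=1: → [12,26); WM=18
i=12 t=21 v=5: → [12,26); WM=18
i=13 t=21 v=7: → [12,26); WM=18
i=14 t=22 v=8: → [12,27); WM=18
i=15 t=23 v=8: → [12,28); WM=20
i=16 t=24 v=5: → [12,29); WM=20
i=17 t=26 v=9: → [12,31); WM=23
i=18 t=27 v=6: → [12,32); WM=23
i=19 t=21 v=7: → [12,32); WM=24
i=20 t=27 v=8: → [12,32); WM=24
i=21 t=28 v=4: → [12,33); WM=25
i=22 t=28 v=6: → [12,33); WM=25

[3,12)=3 [12,33)=20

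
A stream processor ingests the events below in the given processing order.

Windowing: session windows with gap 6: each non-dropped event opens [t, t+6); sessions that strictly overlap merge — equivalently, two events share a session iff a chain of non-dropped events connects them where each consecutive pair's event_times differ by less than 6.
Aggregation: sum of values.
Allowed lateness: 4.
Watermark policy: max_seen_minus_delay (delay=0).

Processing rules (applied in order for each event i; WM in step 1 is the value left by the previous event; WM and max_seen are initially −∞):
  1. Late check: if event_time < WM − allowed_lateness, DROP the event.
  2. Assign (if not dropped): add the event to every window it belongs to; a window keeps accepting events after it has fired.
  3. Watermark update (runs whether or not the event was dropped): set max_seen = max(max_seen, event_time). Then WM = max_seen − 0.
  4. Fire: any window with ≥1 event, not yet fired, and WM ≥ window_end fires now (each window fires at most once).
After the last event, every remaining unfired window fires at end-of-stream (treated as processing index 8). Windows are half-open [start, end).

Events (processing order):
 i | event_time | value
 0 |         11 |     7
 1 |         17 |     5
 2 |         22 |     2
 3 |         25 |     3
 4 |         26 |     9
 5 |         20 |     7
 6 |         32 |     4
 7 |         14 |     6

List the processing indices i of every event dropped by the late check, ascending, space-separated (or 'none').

5 7

i=0 t=11 v=7: → [11,17); WM=11
i=1 t=17 v=5: → [17,23); WM=17
i=2 t=22 v=2: → [17,28); WM=22
i=3 t=25 v=3: → [17,31); WM=25
i=4 t=26 v=9: → [17,32); WM=26
i=5 t=20 v=7: DROP (t<26-4); WM=26
i=6 t=32 v=4: → [32,38); WM=32
i=7 t=14 v=6: DROP (t<32-4); WM=32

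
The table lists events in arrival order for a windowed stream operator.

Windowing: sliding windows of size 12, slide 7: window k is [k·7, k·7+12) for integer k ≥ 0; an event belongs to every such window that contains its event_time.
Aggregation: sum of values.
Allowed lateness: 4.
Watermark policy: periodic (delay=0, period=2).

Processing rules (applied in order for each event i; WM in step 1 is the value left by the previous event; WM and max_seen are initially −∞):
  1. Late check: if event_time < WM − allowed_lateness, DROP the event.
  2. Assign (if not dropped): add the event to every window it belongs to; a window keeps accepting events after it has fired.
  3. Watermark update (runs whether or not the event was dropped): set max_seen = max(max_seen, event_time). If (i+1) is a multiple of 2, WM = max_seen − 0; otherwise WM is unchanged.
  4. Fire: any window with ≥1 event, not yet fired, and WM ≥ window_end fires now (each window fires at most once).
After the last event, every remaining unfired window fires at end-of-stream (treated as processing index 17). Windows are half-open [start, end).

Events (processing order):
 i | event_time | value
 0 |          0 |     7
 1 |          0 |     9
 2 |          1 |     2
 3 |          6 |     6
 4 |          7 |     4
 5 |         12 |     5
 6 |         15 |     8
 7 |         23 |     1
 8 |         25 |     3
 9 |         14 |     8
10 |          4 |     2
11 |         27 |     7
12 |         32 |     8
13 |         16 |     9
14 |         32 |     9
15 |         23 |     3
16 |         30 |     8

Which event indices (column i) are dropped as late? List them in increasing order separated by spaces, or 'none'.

i=0 t=0 v=7: → [0,12); WM=−∞
i=1 t=0 v=9: → [0,12); WM=0
i=2 t=1 v=2: → [0,12); WM=0
i=3 t=6 v=6: → [0,12); WM=6
i=4 t=7 v=4: → [7,19),[0,12); WM=6
i=5 t=12 v=5: → [7,19); WM=12; [0,12) fires=28
i=6 t=15 v=8: → [14,26),[7,19); WM=12
i=7 t=23 v=1: → [21,33),[14,26); WM=23; [7,19) fires=17
i=8 t=25 v=3: → [21,33),[14,26); WM=23
i=9 t=14 v=8: DROP (t<23-4); WM=25
i=10 t=4 v=2: DROP (t<25-4); WM=25
i=11 t=27 v=7: → [21,33); WM=27; [14,26) fires=12
i=12 t=32 v=8: → [28,40),[21,33); WM=27
i=13 t=16 v=9: DROP (t<27-4); WM=32
i=14 t=32 v=9: → [28,40),[21,33); WM=32
i=15 t=23 v=3: DROP (t<32-4); WM=32
i=16 t=30 v=8: → [28,40),[21,33); WM=32

9 10 13 15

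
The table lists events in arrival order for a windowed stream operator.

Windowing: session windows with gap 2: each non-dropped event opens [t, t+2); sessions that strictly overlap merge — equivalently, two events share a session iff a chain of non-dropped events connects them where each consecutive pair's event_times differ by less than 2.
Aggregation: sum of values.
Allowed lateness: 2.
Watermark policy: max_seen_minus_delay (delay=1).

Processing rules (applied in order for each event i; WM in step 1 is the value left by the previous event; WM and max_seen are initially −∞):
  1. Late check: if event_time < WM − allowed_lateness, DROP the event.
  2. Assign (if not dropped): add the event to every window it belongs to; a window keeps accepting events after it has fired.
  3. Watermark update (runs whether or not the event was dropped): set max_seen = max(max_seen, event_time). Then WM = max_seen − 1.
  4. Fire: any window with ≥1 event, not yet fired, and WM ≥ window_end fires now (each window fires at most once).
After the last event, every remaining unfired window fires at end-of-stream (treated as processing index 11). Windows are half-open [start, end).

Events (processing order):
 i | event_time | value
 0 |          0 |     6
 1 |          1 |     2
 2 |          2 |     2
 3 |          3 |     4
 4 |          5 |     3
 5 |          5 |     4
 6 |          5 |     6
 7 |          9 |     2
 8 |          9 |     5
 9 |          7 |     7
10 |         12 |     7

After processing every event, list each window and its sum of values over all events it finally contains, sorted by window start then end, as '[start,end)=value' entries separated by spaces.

i=0 t=0 v=6: → [0,2); WM=-1
i=1 t=1 v=2: → [0,3); WM=0
i=2 t=2 v=2: → [0,4); WM=1
i=3 t=3 v=4: → [0,5); WM=2
i=4 t=5 v=3: → [5,7); WM=4
i=5 t=5 v=4: → [5,7); WM=4
i=6 t=5 v=6: → [5,7); WM=4
i=7 t=9 v=2: → [9,11); WM=8
i=8 t=9 v=5: → [9,11); WM=8
i=9 t=7 v=7: → [7,9); WM=8
i=10 t=12 v=7: → [12,14); WM=11

[0,5)=14 [5,7)=13 [7,9)=7 [9,11)=7 [12,14)=7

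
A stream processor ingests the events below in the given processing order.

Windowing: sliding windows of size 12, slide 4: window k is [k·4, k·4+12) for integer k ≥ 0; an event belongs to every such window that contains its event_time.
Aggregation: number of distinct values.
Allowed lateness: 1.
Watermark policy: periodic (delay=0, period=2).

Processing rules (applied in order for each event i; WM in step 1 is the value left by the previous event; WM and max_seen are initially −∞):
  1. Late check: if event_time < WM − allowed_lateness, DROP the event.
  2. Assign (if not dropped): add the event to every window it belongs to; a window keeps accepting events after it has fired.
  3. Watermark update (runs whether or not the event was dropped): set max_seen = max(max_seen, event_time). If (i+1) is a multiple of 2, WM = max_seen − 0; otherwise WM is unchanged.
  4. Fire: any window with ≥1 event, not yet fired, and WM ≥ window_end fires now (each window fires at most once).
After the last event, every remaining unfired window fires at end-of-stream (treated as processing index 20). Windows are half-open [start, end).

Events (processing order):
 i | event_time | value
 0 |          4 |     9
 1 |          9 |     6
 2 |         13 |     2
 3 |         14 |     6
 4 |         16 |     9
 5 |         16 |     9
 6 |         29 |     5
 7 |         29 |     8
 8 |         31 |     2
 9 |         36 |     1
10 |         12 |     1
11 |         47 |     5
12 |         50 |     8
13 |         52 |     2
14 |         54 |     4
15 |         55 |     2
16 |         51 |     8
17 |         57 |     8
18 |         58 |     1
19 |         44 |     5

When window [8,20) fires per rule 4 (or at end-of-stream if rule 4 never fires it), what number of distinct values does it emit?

3

i=0 t=4 v=9: → [4,16),[0,12); WM=−∞
i=1 t=9 v=6: → [8,20),[4,16),[0,12); WM=9
i=2 t=13 v=2: → [12,24),[8,20),[4,16); WM=9
i=3 t=14 v=6: → [12,24),[8,20),[4,16); WM=14; [0,12) fires=2
i=4 t=16 v=9: → [16,28),[12,24),[8,20); WM=14
i=5 t=16 v=9: → [16,28),[12,24),[8,20); WM=16; [4,16) fires=3
i=6 t=29 v=5: → [28,40),[24,36),[20,32); WM=16
i=7 t=29 v=8: → [28,40),[24,36),[20,32); WM=29; [8,20) fires=3 [12,24) fires=3 [16,28) fires=1
i=8 t=31 v=2: → [28,40),[24,36),[20,32); WM=29
i=9 t=36 v=1: → [36,48),[32,44),[28,40); WM=36; [20,32) fires=3 [24,36) fires=3
i=10 t=12 v=1: DROP (t<36-1); WM=36
i=11 t=47 v=5: → [44,56),[40,52),[36,48); WM=47; [28,40) fires=4 [32,44) fires=1
i=12 t=50 v=8: → [48,60),[44,56),[40,52); WM=47
i=13 t=52 v=2: → [52,64),[48,60),[44,56); WM=52; [36,48) fires=2 [40,52) fires=2
i=14 t=54 v=4: → [52,64),[48,60),[44,56); WM=52
i=15 t=55 v=2: → [52,64),[48,60),[44,56); WM=55
i=16 t=51 v=8: DROP (t<55-1); WM=55
i=17 t=57 v=8: → [56,68),[52,64),[48,60); WM=57; [44,56) fires=4
i=18 t=58 v=1: → [56,68),[52,64),[48,60); WM=57
i=19 t=44 v=5: DROP (t<57-1); WM=58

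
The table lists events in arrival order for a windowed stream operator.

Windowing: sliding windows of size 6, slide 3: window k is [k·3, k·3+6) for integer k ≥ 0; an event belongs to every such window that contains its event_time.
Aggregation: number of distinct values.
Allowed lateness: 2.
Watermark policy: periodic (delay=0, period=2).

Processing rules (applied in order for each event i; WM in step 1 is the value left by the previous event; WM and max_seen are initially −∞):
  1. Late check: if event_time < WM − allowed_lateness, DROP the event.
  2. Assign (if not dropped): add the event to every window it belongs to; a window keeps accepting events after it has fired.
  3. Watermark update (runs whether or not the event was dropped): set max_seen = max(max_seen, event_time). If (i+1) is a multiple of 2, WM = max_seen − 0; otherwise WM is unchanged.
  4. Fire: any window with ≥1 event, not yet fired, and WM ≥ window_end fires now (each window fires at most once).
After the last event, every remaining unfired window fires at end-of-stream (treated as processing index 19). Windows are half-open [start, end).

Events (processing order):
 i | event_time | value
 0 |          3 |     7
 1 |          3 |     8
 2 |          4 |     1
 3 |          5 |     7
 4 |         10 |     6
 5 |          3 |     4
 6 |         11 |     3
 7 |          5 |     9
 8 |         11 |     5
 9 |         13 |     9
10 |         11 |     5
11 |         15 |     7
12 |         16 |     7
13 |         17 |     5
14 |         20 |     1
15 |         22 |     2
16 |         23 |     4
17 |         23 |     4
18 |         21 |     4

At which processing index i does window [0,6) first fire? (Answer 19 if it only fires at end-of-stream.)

i=0 t=3 v=7: → [3,9),[0,6); WM=−∞
i=1 t=3 v=8: → [3,9),[0,6); WM=3
i=2 t=4 v=1: → [3,9),[0,6); WM=3
i=3 t=5 v=7: → [3,9),[0,6); WM=5
i=4 t=10 v=6: → [9,15),[6,12); WM=5
i=5 t=3 v=4: → [3,9),[0,6); WM=10; [0,6) fires=4 [3,9) fires=4
i=6 t=11 v=3: → [9,15),[6,12); WM=10
i=7 t=5 v=9: DROP (t<10-2); WM=11
i=8 t=11 v=5: → [9,15),[6,12); WM=11
i=9 t=13 v=9: → [12,18),[9,15); WM=13; [6,12) fires=3
i=10 t=11 v=5: → [9,15),[6,12); WM=13
i=11 t=15 v=7: → [15,21),[12,18); WM=15; [9,15) fires=4
i=12 t=16 v=7: → [15,21),[12,18); WM=15
i=13 t=17 v=5: → [15,21),[12,18); WM=17
i=14 t=20 v=1: → [18,24),[15,21); WM=17
i=15 t=22 v=2: → [21,27),[18,24); WM=22; [12,18) fires=3 [15,21) fires=3
i=16 t=23 v=4: → [21,27),[18,24); WM=22
i=17 t=23 v=4: → [21,27),[18,24); WM=23
i=18 t=21 v=4: → [21,27),[18,24); WM=23

5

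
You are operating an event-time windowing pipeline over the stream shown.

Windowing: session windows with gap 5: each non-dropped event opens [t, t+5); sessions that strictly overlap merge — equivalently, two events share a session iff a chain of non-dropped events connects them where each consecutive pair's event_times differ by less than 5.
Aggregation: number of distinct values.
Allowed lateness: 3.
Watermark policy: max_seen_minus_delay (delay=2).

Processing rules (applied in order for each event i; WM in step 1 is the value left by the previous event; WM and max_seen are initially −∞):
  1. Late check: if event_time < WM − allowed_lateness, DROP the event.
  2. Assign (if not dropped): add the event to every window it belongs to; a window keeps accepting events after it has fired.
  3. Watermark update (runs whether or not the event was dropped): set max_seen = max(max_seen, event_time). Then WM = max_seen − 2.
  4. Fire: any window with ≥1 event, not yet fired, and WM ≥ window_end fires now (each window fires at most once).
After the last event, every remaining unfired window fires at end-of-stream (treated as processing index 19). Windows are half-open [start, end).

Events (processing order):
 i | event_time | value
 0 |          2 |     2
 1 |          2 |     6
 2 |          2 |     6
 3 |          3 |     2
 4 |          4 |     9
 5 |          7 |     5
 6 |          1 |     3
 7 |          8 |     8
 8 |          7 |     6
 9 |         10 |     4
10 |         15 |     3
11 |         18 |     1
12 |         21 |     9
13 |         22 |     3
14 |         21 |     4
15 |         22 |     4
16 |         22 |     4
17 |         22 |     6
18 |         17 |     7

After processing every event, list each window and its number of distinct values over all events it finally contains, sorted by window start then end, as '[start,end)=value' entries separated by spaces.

[2,15)=6 [15,27)=6

i=0 t=2 v=2: → [2,7); WM=0
i=1 t=2 v=6: → [2,7); WM=0
i=2 t=2 v=6: → [2,7); WM=0
i=3 t=3 v=2: → [2,8); WM=1
i=4 t=4 v=9: → [2,9); WM=2
i=5 t=7 v=5: → [2,12); WM=5
i=6 t=1 v=3: DROP (t<5-3); WM=5
i=7 t=8 v=8: → [2,13); WM=6
i=8 t=7 v=6: → [2,13); WM=6
i=9 t=10 v=4: → [2,15); WM=8
i=10 t=15 v=3: → [15,20); WM=13
i=11 t=18 v=1: → [15,23); WM=16
i=12 t=21 v=9: → [15,26); WM=19
i=13 t=22 v=3: → [15,27); WM=20
i=14 t=21 v=4: → [15,27); WM=20
i=15 t=22 v=4: → [15,27); WM=20
i=16 t=22 v=4: → [15,27); WM=20
i=17 t=22 v=6: → [15,27); WM=20
i=18 t=17 v=7: → [15,27); WM=20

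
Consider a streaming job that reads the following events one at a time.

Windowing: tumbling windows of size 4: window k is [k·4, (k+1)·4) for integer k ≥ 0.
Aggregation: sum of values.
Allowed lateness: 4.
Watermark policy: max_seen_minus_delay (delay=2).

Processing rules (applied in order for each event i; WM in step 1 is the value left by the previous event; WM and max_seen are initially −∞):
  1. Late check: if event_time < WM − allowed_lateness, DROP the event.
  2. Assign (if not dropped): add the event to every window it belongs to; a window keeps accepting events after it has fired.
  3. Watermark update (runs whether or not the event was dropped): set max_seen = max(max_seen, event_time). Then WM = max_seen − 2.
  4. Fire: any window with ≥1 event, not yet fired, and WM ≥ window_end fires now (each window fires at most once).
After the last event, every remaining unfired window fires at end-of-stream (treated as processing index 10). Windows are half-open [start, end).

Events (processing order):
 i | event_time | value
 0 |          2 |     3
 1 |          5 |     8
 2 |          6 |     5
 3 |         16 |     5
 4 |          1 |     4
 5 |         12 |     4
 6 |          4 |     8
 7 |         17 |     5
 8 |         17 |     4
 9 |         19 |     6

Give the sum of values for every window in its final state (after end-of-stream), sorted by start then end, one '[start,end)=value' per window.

i=0 t=2 v=3: → [0,4); WM=0
i=1 t=5 v=8: → [4,8); WM=3
i=2 t=6 v=5: → [4,8); WM=4; [0,4) fires=3
i=3 t=16 v=5: → [16,20); WM=14; [4,8) fires=13
i=4 t=1 v=4: DROP (t<14-4); WM=14
i=5 t=12 v=4: → [12,16); WM=14
i=6 t=4 v=8: DROP (t<14-4); WM=14
i=7 t=17 v=5: → [16,20); WM=15
i=8 t=17 v=4: → [16,20); WM=15
i=9 t=19 v=6: → [16,20); WM=17; [12,16) fires=4

[0,4)=3 [4,8)=13 [12,16)=4 [16,20)=20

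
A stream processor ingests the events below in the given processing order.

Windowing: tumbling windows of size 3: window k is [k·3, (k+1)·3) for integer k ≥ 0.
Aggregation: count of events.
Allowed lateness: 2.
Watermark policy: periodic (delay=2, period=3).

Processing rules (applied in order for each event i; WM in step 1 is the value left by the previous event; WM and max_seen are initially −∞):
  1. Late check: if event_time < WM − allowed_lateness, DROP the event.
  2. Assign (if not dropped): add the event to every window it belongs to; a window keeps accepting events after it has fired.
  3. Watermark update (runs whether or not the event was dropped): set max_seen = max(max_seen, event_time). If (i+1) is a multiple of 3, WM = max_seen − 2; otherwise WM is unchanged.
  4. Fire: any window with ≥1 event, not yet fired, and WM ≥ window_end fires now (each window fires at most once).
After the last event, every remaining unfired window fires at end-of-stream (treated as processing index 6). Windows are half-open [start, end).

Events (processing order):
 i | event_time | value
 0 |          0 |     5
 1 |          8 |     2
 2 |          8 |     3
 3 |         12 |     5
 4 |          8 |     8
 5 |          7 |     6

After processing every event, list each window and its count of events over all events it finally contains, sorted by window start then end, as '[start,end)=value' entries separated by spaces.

[0,3)=1 [6,9)=4 [12,15)=1

i=0 t=0 v=5: → [0,3); WM=−∞
i=1 t=8 v=2: → [6,9); WM=−∞
i=2 t=8 v=3: → [6,9); WM=6; [0,3) fires=1
i=3 t=12 v=5: → [12,15); WM=6
i=4 t=8 v=8: → [6,9); WM=6
i=5 t=7 v=6: → [6,9); WM=10; [6,9) fires=4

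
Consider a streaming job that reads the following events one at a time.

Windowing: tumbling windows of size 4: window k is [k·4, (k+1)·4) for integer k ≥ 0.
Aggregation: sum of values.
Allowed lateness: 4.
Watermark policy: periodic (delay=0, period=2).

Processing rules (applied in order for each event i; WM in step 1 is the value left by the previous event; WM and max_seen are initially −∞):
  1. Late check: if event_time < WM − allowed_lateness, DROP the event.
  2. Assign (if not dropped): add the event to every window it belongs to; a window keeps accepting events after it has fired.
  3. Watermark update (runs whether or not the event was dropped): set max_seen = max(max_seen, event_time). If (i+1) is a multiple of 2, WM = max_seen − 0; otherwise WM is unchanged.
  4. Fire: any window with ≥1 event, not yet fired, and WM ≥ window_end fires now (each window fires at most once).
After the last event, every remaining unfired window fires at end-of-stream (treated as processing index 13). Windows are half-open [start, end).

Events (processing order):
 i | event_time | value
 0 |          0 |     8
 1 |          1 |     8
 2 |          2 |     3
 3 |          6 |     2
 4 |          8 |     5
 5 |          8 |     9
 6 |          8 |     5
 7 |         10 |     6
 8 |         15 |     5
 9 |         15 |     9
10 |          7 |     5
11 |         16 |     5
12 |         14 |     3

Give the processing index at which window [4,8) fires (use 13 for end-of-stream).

5

i=0 t=0 v=8: → [0,4); WM=−∞
i=1 t=1 v=8: → [0,4); WM=1
i=2 t=2 v=3: → [0,4); WM=1
i=3 t=6 v=2: → [4,8); WM=6; [0,4) fires=19
i=4 t=8 v=5: → [8,12); WM=6
i=5 t=8 v=9: → [8,12); WM=8; [4,8) fires=2
i=6 t=8 v=5: → [8,12); WM=8
i=7 t=10 v=6: → [8,12); WM=10
i=8 t=15 v=5: → [12,16); WM=10
i=9 t=15 v=9: → [12,16); WM=15; [8,12) fires=25
i=10 t=7 v=5: DROP (t<15-4); WM=15
i=11 t=16 v=5: → [16,20); WM=16; [12,16) fires=14
i=12 t=14 v=3: → [12,16); WM=16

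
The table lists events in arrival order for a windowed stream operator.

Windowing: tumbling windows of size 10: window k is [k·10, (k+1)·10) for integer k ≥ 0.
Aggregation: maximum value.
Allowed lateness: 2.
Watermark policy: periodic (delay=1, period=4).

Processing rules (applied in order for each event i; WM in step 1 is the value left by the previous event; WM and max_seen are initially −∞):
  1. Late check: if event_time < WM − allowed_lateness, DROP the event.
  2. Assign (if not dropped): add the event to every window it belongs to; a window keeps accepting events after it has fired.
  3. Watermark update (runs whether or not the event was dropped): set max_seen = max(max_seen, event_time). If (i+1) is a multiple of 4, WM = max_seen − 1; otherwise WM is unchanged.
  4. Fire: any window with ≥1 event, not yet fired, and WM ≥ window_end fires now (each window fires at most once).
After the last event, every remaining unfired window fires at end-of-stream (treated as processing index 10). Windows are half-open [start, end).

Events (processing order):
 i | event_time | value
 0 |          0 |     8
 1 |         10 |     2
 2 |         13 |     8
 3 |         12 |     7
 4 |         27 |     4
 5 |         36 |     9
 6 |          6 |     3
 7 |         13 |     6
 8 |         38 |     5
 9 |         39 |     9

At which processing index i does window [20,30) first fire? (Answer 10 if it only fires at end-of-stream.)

7

i=0 t=0 v=8: → [0,10); WM=−∞
i=1 t=10 v=2: → [10,20); WM=−∞
i=2 t=13 v=8: → [10,20); WM=−∞
i=3 t=12 v=7: → [10,20); WM=12; [0,10) fires=8
i=4 t=27 v=4: → [20,30); WM=12
i=5 t=36 v=9: → [30,40); WM=12
i=6 t=6 v=3: DROP (t<12-2); WM=12
i=7 t=13 v=6: → [10,20); WM=35; [10,20) fires=8 [20,30) fires=4
i=8 t=38 v=5: → [30,40); WM=35
i=9 t=39 v=9: → [30,40); WM=35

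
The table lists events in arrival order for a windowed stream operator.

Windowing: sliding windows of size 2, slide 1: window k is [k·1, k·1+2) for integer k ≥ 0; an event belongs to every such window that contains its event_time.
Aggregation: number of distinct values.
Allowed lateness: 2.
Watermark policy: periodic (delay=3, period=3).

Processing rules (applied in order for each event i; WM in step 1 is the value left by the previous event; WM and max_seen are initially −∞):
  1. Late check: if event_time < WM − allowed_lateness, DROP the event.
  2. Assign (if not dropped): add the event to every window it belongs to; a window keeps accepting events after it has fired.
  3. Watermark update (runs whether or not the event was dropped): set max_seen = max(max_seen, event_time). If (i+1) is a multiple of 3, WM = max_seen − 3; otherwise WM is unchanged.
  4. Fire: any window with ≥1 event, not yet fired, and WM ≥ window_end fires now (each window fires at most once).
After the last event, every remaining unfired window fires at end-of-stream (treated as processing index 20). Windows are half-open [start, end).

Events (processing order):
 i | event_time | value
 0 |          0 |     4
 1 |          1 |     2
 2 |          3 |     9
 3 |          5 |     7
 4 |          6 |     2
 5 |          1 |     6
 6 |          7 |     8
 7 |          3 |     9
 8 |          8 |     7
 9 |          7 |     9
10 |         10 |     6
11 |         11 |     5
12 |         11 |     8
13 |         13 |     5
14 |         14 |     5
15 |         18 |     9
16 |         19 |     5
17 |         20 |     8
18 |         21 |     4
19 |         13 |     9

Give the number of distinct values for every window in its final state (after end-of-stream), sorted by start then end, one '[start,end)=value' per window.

i=0 t=0 v=4: → [0,2); WM=−∞
i=1 t=1 v=2: → [1,3),[0,2); WM=−∞
i=2 t=3 v=9: → [3,5),[2,4); WM=0
i=3 t=5 v=7: → [5,7),[4,6); WM=0
i=4 t=6 v=2: → [6,8),[5,7); WM=0
i=5 t=1 v=6: → [1,3),[0,2); WM=3; [0,2) fires=3 [1,3) fires=2
i=6 t=7 v=8: → [7,9),[6,8); WM=3
i=7 t=3 v=9: → [3,5),[2,4); WM=3
i=8 t=8 v=7: → [8,10),[7,9); WM=5; [2,4) fires=1 [3,5) fires=1
i=9 t=7 v=9: → [7,9),[6,8); WM=5
i=10 t=10 v=6: → [10,12),[9,11); WM=5
i=11 t=11 v=5: → [11,13),[10,12); WM=8; [4,6) fires=1 [5,7) fires=2 [6,8) fires=3
i=12 t=11 v=8: → [11,13),[10,12); WM=8
i=13 t=13 v=5: → [13,15),[12,14); WM=8
i=14 t=14 v=5: → [14,16),[13,15); WM=11; [7,9) fires=3 [8,10) fires=1 [9,11) fires=1
i=15 t=18 v=9: → [18,20),[17,19); WM=11
i=16 t=19 v=5: → [19,21),[18,20); WM=11
i=17 t=20 v=8: → [20,22),[19,21); WM=17; [10,12) fires=3 [11,13) fires=2 [12,14) fires=1 [13,15) fires=1 [14,16) fires=1
i=18 t=21 v=4: → [21,23),[20,22); WM=17
i=19 t=13 v=9: DROP (t<17-2); WM=17

[0,2)=3 [1,3)=2 [2,4)=1 [3,5)=1 [4,6)=1 [5,7)=2 [6,8)=3 [7,9)=3 [8,10)=1 [9,11)=1 [10,12)=3 [11,13)=2 [12,14)=1 [13,15)=1 [14,16)=1 [17,19)=1 [18,20)=2 [19,21)=2 [20,22)=2 [21,23)=1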